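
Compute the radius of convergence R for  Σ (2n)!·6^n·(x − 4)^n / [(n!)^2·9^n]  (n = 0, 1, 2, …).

Ratio test: |a_{n+1}/a_n| = (2n+1)·(2n+2)/(n+1)² · 6/9 → 8/3 as n → ∞.
Convergence for |x − 4| · 8/3 < 1, i.e. |x − 4| < 3/8. So R = 3/8.

R = 3/8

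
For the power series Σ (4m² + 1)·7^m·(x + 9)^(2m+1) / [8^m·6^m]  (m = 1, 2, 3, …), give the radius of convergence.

By the ratio test, |a_{m+1}/a_m| = [(4(m+1)² + 1)/(4m² + 1)] · 7/(8·6) → 7/48.
Writing y = (x + 9)², the series in y has radius 48/7, so |x + 9| < √(48/7) and R = 4√21/7.

R = 4√21/7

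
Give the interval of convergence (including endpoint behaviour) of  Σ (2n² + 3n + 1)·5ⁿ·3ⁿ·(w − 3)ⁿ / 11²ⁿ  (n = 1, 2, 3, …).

The ratio of consecutive coefficients is [(2(n+1)² + 3(n+1) + 1)/(2n² + 3n + 1)] · 5·3/121 → 15/121.
Hence the series converges for |w − 3| < 1/(15/121) = 121/15, so the radius of convergence is 121/15.
Endpoint w = 166/15: the terms have absolute value of order n², which does not tend to 0, so the series diverges by the divergence test.
When w = -76/15, the terms have absolute value of order n², which does not tend to 0, so the series diverges by the divergence test.

(-76/15, 166/15)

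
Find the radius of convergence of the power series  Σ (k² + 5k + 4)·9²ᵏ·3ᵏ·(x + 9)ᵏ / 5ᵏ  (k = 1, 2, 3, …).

R = 5/243

Ratio test: |a_{k+1}/a_k| = [((k+1)² + 5(k+1) + 4)/(k² + 5k + 4)] · 81·3/5 → 243/5 as k → ∞.
Convergence for |x + 9| · 243/5 < 1, i.e. |x + 9| < 5/243. So R = 5/243.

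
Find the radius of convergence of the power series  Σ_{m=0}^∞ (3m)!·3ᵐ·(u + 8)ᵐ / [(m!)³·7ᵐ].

The ratio of consecutive coefficients is (3m+1)·(3m+2)·(3m+3)/(m+1)³ · 3/7 → 81/7.
Convergence for |u + 8| · 81/7 < 1, i.e. |u + 8| < 7/81. So R = 7/81.

R = 7/81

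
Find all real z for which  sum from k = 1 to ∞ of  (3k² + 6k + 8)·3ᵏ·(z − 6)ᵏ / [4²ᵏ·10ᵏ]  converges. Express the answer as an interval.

Ratio test: |a_{k+1}/a_k| = [(3(k+1)² + 6(k+1) + 8)/(3k² + 6k + 8)] · 3/(16·10) → 3/160 as k → ∞.
The series converges when 3/160 · |z − 6| < 1, giving R = 160/3.
Check z = 178/3: the k-th term does not approach 0; divergence by the term test.
At z = -142/3: the k-th term does not approach 0; divergence by the term test.

(-142/3, 178/3)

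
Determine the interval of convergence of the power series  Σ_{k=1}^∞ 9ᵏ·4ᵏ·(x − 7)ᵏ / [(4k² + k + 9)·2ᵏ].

By the ratio test, |a_{k+1}/a_k| = [(4k² + k + 9)/(4(k+1)² + (k+1) + 9)] · 9·4/2 → 18.
The series converges when 18 · |x − 7| < 1, giving R = 1/18.
Check x = 127/18: the series is dominated by a constant times Σ 1/k², which converges (p = 2 > 1).
At x = 125/18: the series is dominated by a constant times Σ 1/k², which converges (p = 2 > 1).

[125/18, 127/18]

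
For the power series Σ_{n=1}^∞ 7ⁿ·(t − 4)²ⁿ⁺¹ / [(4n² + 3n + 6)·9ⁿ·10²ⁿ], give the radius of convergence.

R = 30√7/7

The ratio of consecutive coefficients is [(4n² + 3n + 6)/(4(n+1)² + 3(n+1) + 6)] · 7/(9·100) → 7/900.
Writing y = (t − 4)², the series in y has radius 900/7, so |t − 4| < √(900/7) and R = 30√7/7.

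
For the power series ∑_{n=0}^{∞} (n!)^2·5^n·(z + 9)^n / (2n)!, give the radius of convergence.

R = 4/5

The ratio of consecutive coefficients is (n+1)²/[(2n+1)·(2n+2)] · 5 → 5/4.
Hence the series converges for |z + 9| < 1/(5/4) = 4/5, so the radius of convergence is 4/5.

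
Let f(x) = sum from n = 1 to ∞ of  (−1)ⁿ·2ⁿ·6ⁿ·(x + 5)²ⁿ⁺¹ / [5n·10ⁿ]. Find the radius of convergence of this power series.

R = √30/6

The ratio of consecutive coefficients is [5n/5(n+1)] · 2·6/10 → 6/5.
Writing y = (x + 5)², the series in y has radius 5/6, so |x + 5| < √(5/6) and R = √30/6.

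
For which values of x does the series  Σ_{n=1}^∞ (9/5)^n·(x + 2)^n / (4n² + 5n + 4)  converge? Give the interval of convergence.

[-23/9, -13/9]

Apply the ratio test: |a_{n+1}| / |a_n| = [(4n² + 5n + 4)/(4(n+1)² + 5(n+1) + 4)] · 9/5, which tends to 9/5 as n → ∞.
Convergence for |x + 2| · 9/5 < 1, i.e. |x + 2| < 5/9. So R = 5/9.
Check x = -13/9: the series is dominated by a constant times Σ 1/n², which converges (p = 2 > 1).
Check x = -23/9: the series is dominated by a constant times Σ 1/n², which converges (p = 2 > 1).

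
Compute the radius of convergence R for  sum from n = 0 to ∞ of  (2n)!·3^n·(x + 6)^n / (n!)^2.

Apply the ratio test: |a_{n+1}| / |a_n| = (2n+1)·(2n+2)/(n+1)² · 3, which tends to 12 as n → ∞.
The series converges when 12 · |x + 6| < 1, giving R = 1/12.

R = 1/12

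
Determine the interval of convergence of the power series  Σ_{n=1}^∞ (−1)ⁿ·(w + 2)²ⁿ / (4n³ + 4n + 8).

Apply the ratio test: |a_{n+1}| / |a_n| = (4n³ + 4n + 8)/(4(n+1)³ + 4(n+1) + 8), which tends to 1 as n → ∞.
Since the exponent of (w + 2) increases by 2 each term, convergence requires |w + 2|² < 1, hence R = 1.
Check w = -1: the terms are on the order of 1/n³, so the series converges absolutely by comparison with the p-series (p = 3 > 1).
Check w = -3: absolute convergence follows by limit comparison with Σ 1/n³.

[-3, -1]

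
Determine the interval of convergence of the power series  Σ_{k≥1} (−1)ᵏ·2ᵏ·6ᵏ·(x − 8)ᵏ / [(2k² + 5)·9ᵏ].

Apply the ratio test: |a_{k+1}| / |a_k| = [(2k² + 5)/(2(k+1)² + 5)] · 2·6/9, which tends to 4/3 as k → ∞.
The series converges when 4/3 · |x − 8| < 1, giving R = 3/4.
Endpoint x = 35/4: the series is dominated by a constant times Σ 1/k², which converges (p = 2 > 1).
Check x = 29/4: the series is dominated by a constant times Σ 1/k², which converges (p = 2 > 1).

[29/4, 35/4]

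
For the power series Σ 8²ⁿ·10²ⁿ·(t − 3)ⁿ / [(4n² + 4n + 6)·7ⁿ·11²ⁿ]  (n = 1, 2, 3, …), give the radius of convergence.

R = 847/6400

Apply the ratio test: |a_{n+1}| / |a_n| = [(4n² + 4n + 6)/(4(n+1)² + 4(n+1) + 6)] · 64·100/(7·121), which tends to 6400/847 as n → ∞.
Hence the series converges for |t − 3| < 1/(6400/847) = 847/6400, so the radius of convergence is 847/6400.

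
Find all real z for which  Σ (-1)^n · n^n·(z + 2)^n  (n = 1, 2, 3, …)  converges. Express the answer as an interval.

{-2}

By the Cauchy root test, |a_n|^(1/n) = n → ∞.
The root grows without bound, so R = 0 (convergence only at z = -2).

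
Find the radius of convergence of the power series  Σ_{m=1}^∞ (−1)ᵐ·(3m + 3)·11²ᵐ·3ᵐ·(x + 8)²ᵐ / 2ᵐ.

Ratio test: |a_{m+1}/a_m| = [(3(m+1) + 3)/(3m + 3)] · 121·3/2 → 363/2 as m → ∞.
Since the exponent of (x + 8) increases by 2 each term, convergence requires |x + 8|² < 2/363, hence R = √6/33.

R = √6/33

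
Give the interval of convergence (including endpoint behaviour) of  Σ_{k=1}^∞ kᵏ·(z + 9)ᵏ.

{-9}

By the Cauchy root test, |a_k|^(1/k) = k → ∞.
The root grows without bound, so R = 0 (convergence only at z = -9).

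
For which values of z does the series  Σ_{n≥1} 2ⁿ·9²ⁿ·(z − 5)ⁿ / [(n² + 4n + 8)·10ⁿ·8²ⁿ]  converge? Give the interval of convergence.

[85/81, 725/81]

By the ratio test, |a_{n+1}/a_n| = [(n² + 4n + 8)/((n+1)² + 4(n+1) + 8)] · 2·81/(10·64) → 81/320.
Thus R = 1/(81/320) = 320/81.
Endpoint z = 725/81: the terms are on the order of 1/n², so the series converges absolutely by comparison with the p-series (p = 2 > 1).
At z = 85/81: the series is dominated by a constant times Σ 1/n², which converges (p = 2 > 1).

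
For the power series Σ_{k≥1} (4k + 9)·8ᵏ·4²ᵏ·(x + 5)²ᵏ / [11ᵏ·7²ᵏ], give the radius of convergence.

Ratio test: |a_{k+1}/a_k| = [(4(k+1) + 9)/(4k + 9)] · 8·16/(11·49) → 128/539 as k → ∞.
Successive powers of (x + 5) differ by 2, so the series converges when |x + 5|² · 128/539 < 1, i.e. |x + 5| < √(539/128). So R = 7√22/16.

R = 7√22/16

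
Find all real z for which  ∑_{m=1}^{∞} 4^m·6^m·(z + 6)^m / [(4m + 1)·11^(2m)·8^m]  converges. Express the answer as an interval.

Apply the ratio test: |a_{m+1}| / |a_m| = [(4m + 1)/(4(m+1) + 1)] · 4·6/(121·8), which tends to 3/121 as m → ∞.
The series converges when 3/121 · |z + 6| < 1, giving R = 121/3.
At z = 103/3: the terms are asymptotic to a nonzero constant times 1/m, so the series diverges by limit comparison with Σ 1/m.
At z = -139/3: the terms alternate in sign and decrease monotonically to 0 in absolute value (size ~ c/m), so the alternating series test gives convergence.

[-139/3, 103/3)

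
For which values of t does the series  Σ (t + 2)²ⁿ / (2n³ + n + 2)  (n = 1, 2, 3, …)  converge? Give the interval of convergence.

Apply the ratio test: |a_{n+1}| / |a_n| = (2n³ + n + 2)/(2(n+1)³ + (n+1) + 2), which tends to 1 as n → ∞.
Since the exponent of (t + 2) increases by 2 each term, convergence requires |t + 2|² < 1, hence R = 1.
When t = -1, the terms are on the order of 1/n³, so the series converges absolutely by comparison with the p-series (p = 3 > 1).
Check t = -3: the series is dominated by a constant times Σ 1/n³, which converges (p = 3 > 1).

[-3, -1]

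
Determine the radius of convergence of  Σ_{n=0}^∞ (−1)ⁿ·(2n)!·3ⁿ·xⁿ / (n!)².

Ratio test: |a_{n+1}/a_n| = (2n+1)·(2n+2)/(n+1)² · 3 → 12 as n → ∞.
Convergence for |x| · 12 < 1, i.e. |x| < 1/12. So R = 1/12.

R = 1/12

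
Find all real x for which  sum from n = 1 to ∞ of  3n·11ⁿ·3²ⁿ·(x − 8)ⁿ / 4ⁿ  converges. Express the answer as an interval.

By the ratio test, |a_{n+1}/a_n| = [3(n+1)/3n] · 11·9/4 → 99/4.
Thus R = 1/(99/4) = 4/99.
When x = 796/99, the n-th term does not approach 0; divergence by the term test.
Endpoint x = 788/99: the terms have absolute value of order n, which does not tend to 0, so the series diverges by the divergence test.

(788/99, 796/99)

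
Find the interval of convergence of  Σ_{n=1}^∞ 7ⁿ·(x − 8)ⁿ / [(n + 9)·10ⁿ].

By the ratio test, |a_{n+1}/a_n| = [(n + 9)/((n+1) + 9)] · 7/10 → 7/10.
The series converges when 7/10 · |x − 8| < 1, giving R = 10/7.
Endpoint x = 66/7: the terms are asymptotic to a nonzero constant times 1/n, so the series diverges by limit comparison with Σ 1/n.
Endpoint x = 46/7: an alternating series whose terms decrease to 0 in absolute value, so it converges by the Leibniz criterion.

[46/7, 66/7)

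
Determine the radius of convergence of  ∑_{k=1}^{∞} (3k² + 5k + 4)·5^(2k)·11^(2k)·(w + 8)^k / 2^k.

Ratio test: |a_{k+1}/a_k| = [(3(k+1)² + 5(k+1) + 4)/(3k² + 5k + 4)] · 25·121/2 → 3025/2 as k → ∞.
The series converges when 3025/2 · |w + 8| < 1, giving R = 2/3025.

R = 2/3025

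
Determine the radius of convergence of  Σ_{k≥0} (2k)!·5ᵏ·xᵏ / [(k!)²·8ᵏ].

R = 2/5

By the ratio test, |a_{k+1}/a_k| = (2k+1)·(2k+2)/(k+1)² · 5/8 → 5/2.
Thus R = 1/(5/2) = 2/5.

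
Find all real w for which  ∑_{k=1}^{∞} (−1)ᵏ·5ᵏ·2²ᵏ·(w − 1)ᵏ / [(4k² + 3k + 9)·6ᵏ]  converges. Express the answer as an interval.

Apply the ratio test: |a_{k+1}| / |a_k| = [(4k² + 3k + 9)/(4(k+1)² + 3(k+1) + 9)] · 5·4/6, which tends to 10/3 as k → ∞.
The series converges when 10/3 · |w − 1| < 1, giving R = 3/10.
At w = 13/10: absolute convergence follows by limit comparison with Σ 1/k².
Check w = 7/10: the series is dominated by a constant times Σ 1/k², which converges (p = 2 > 1).

[7/10, 13/10]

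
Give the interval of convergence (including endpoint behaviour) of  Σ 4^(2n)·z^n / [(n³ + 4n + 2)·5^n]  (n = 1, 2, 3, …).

[-5/16, 5/16]

Apply the ratio test: |a_{n+1}| / |a_n| = [(n³ + 4n + 2)/((n+1)³ + 4(n+1) + 2)] · 16/5, which tends to 16/5 as n → ∞.
Convergence for |z| · 16/5 < 1, i.e. |z| < 5/16. So R = 5/16.
When z = 5/16, absolute convergence follows by limit comparison with Σ 1/n³.
Check z = -5/16: the terms are on the order of 1/n³, so the series converges absolutely by comparison with the p-series (p = 3 > 1).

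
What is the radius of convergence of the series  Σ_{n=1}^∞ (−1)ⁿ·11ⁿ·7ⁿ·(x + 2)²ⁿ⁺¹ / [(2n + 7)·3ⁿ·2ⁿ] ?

By the ratio test, |a_{n+1}/a_n| = [(2n + 7)/(2(n+1) + 7)] · 11·7/(3·2) → 77/6.
Since the exponent of (x + 2) increases by 2 each term, convergence requires |x + 2|² < 6/77, hence R = √462/77.

R = √462/77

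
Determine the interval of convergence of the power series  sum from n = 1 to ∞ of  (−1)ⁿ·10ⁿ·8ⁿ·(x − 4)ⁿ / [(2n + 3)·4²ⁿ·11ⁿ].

Apply the ratio test: |a_{n+1}| / |a_n| = [(2n + 3)/(2(n+1) + 3)] · 10·8/(16·11), which tends to 5/11 as n → ∞.
Thus R = 1/(5/11) = 11/5.
At x = 31/5: an alternating series whose terms decrease to 0 in absolute value, so it converges by the Leibniz criterion.
When x = 9/5, the terms behave like c/n; limit comparison with the harmonic series gives divergence.

(9/5, 31/5]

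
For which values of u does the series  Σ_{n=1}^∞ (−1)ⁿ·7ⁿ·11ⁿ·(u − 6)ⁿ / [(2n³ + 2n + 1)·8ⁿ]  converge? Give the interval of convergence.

[454/77, 470/77]

Ratio test: |a_{n+1}/a_n| = [(2n³ + 2n + 1)/(2(n+1)³ + 2(n+1) + 1)] · 7·11/8 → 77/8 as n → ∞.
Thus R = 1/(77/8) = 8/77.
When u = 470/77, the terms are on the order of 1/n³, so the series converges absolutely by comparison with the p-series (p = 3 > 1).
Endpoint u = 454/77: the series is dominated by a constant times Σ 1/n³, which converges (p = 3 > 1).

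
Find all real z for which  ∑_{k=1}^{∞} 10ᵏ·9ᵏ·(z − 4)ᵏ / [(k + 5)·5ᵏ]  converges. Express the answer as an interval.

By the ratio test, |a_{k+1}/a_k| = [(k + 5)/((k+1) + 5)] · 10·9/5 → 18.
The series converges when 18 · |z − 4| < 1, giving R = 1/18.
Endpoint z = 73/18: the terms behave like c/k; limit comparison with the harmonic series gives divergence.
When z = 71/18, the terms alternate in sign and decrease monotonically to 0 in absolute value (size ~ c/k), so the alternating series test gives convergence.

[71/18, 73/18)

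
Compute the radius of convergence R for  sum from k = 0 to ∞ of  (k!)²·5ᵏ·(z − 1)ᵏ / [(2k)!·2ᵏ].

R = 8/5

The ratio of consecutive coefficients is (k+1)²/[(2k+1)·(2k+2)] · 5/2 → 5/8.
The series converges when 5/8 · |z − 1| < 1, giving R = 8/5.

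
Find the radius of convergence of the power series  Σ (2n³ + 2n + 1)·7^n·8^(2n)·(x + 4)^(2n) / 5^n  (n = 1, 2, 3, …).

R = √35/56

Ratio test: |a_{n+1}/a_n| = [(2(n+1)³ + 2(n+1) + 1)/(2n³ + 2n + 1)] · 7·64/5 → 448/5 as n → ∞.
Since the exponent of (x + 4) increases by 2 each term, convergence requires |x + 4|² < 5/448, hence R = √35/56.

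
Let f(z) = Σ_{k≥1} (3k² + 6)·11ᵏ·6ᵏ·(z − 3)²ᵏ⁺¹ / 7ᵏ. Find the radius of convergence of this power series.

R = √462/66

Ratio test: |a_{k+1}/a_k| = [(3(k+1)² + 6)/(3k² + 6)] · 11·6/7 → 66/7 as k → ∞.
Since the exponent of (z − 3) increases by 2 each term, convergence requires |z − 3|² < 7/66, hence R = √462/66.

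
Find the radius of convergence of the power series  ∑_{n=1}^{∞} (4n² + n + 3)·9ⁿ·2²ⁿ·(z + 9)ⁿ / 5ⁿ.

R = 5/36

By the ratio test, |a_{n+1}/a_n| = [(4(n+1)² + (n+1) + 3)/(4n² + n + 3)] · 9·4/5 → 36/5.
Thus R = 1/(36/5) = 5/36.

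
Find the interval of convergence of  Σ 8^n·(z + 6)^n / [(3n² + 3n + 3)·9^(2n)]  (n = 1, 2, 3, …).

By the ratio test, |a_{n+1}/a_n| = [(3n² + 3n + 3)/(3(n+1)² + 3(n+1) + 3)] · 8/81 → 8/81.
The series converges when 8/81 · |z + 6| < 1, giving R = 81/8.
Endpoint z = 33/8: absolute convergence follows by limit comparison with Σ 1/n².
When z = -129/8, the terms are on the order of 1/n², so the series converges absolutely by comparison with the p-series (p = 2 > 1).

[-129/8, 33/8]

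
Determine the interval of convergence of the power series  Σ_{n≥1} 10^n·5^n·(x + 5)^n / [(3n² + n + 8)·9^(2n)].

[-331/50, -169/50]

By the ratio test, |a_{n+1}/a_n| = [(3n² + n + 8)/(3(n+1)² + (n+1) + 8)] · 10·5/81 → 50/81.
Hence the series converges for |x + 5| < 1/(50/81) = 81/50, so the radius of convergence is 81/50.
Endpoint x = -169/50: the series is dominated by a constant times Σ 1/n², which converges (p = 2 > 1).
When x = -331/50, absolute convergence follows by limit comparison with Σ 1/n².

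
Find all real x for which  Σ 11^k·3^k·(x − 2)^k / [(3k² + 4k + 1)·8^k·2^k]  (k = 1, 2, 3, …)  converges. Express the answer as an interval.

Ratio test: |a_{k+1}/a_k| = [(3k² + 4k + 1)/(3(k+1)² + 4(k+1) + 1)] · 11·3/(8·2) → 33/16 as k → ∞.
The series converges when 33/16 · |x − 2| < 1, giving R = 16/33.
When x = 82/33, the series is dominated by a constant times Σ 1/k², which converges (p = 2 > 1).
Check x = 50/33: the series is dominated by a constant times Σ 1/k², which converges (p = 2 > 1).

[50/33, 82/33]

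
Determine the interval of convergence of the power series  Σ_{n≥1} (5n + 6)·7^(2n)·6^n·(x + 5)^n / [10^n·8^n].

Ratio test: |a_{n+1}/a_n| = [(5(n+1) + 6)/(5n + 6)] · 49·6/(10·8) → 147/40 as n → ∞.
Thus R = 1/(147/40) = 40/147.
Check x = -695/147: the terms have absolute value of order n, which does not tend to 0, so the series diverges by the divergence test.
When x = -775/147, the terms do not tend to 0, so the series diverges.

(-775/147, -695/147)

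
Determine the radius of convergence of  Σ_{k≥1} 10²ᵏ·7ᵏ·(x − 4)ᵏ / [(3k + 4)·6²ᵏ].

Ratio test: |a_{k+1}/a_k| = [(3k + 4)/(3(k+1) + 4)] · 100·7/36 → 175/9 as k → ∞.
The series converges when 175/9 · |x − 4| < 1, giving R = 9/175.

R = 9/175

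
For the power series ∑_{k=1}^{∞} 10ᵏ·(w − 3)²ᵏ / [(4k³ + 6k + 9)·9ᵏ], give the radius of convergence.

R = 3√10/10

Ratio test: |a_{k+1}/a_k| = [(4k³ + 6k + 9)/(4(k+1)³ + 6(k+1) + 9)] · 10/9 → 10/9 as k → ∞.
Writing y = (w − 3)², the series in y has radius 9/10, so |w − 3| < √(9/10) and R = 3√10/10.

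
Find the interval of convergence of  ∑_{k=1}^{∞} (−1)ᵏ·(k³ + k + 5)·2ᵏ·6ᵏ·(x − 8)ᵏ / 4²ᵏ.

Ratio test: |a_{k+1}/a_k| = [((k+1)³ + (k+1) + 5)/(k³ + k + 5)] · 2·6/16 → 3/4 as k → ∞.
The series converges when 3/4 · |x − 8| < 1, giving R = 4/3.
Check x = 28/3: the k-th term does not approach 0; divergence by the term test.
Endpoint x = 20/3: the terms have absolute value of order k³, which does not tend to 0, so the series diverges by the divergence test.

(20/3, 28/3)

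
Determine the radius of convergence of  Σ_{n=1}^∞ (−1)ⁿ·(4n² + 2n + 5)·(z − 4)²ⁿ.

Ratio test: |a_{n+1}/a_n| = (4(n+1)² + 2(n+1) + 5)/(4n² + 2n + 5) → 1 as n → ∞.
Successive powers of (z − 4) differ by 2, so the series converges when |z − 4|² · 1 < 1, i.e. |z − 4| < √(1) = 1. So R = 1.

R = 1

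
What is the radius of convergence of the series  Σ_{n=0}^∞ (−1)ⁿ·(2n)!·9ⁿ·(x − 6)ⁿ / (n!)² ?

R = 1/36

The ratio of consecutive coefficients is (2n+1)·(2n+2)/(n+1)² · 9 → 36.
Convergence for |x − 6| · 36 < 1, i.e. |x − 6| < 1/36. So R = 1/36.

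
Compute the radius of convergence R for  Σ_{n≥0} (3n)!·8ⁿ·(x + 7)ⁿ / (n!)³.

The ratio of consecutive coefficients is (3n+1)·(3n+2)·(3n+3)/(n+1)³ · 8 → 216.
Thus R = 1/(216) = 1/216.

R = 1/216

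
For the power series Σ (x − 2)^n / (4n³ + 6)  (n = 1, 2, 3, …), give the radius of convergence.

Ratio test: |a_{n+1}/a_n| = (4n³ + 6)/(4(n+1)³ + 6) → 1 as n → ∞.
So the series converges when |x − 2| < 1 and diverges when |x − 2| > 1; R = 1.

R = 1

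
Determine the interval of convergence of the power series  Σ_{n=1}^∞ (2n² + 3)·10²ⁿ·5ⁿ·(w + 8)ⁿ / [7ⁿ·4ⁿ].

Apply the ratio test: |a_{n+1}| / |a_n| = [(2(n+1)² + 3)/(2n² + 3)] · 100·5/(7·4), which tends to 125/7 as n → ∞.
Hence the series converges for |w + 8| < 1/(125/7) = 7/125, so the radius of convergence is 7/125.
When w = -993/125, the terms have absolute value of order n², which does not tend to 0, so the series diverges by the divergence test.
When w = -1007/125, the n-th term does not approach 0; divergence by the term test.

(-1007/125, -993/125)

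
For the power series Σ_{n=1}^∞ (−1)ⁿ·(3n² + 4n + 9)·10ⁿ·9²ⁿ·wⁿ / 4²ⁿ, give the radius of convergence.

The ratio of consecutive coefficients is [(3(n+1)² + 4(n+1) + 9)/(3n² + 4n + 9)] · 10·81/16 → 405/8.
The series converges when 405/8 · |w| < 1, giving R = 8/405.

R = 8/405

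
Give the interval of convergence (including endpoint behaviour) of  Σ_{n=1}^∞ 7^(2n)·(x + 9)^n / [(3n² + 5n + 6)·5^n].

Apply the ratio test: |a_{n+1}| / |a_n| = [(3n² + 5n + 6)/(3(n+1)² + 5(n+1) + 6)] · 49/5, which tends to 49/5 as n → ∞.
Hence the series converges for |x + 9| < 1/(49/5) = 5/49, so the radius of convergence is 5/49.
At x = -436/49: the series is dominated by a constant times Σ 1/n², which converges (p = 2 > 1).
At x = -446/49: the series is dominated by a constant times Σ 1/n², which converges (p = 2 > 1).

[-446/49, -436/49]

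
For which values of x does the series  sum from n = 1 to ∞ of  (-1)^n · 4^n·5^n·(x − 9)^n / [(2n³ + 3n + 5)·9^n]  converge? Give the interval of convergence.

By the ratio test, |a_{n+1}/a_n| = [(2n³ + 3n + 5)/(2(n+1)³ + 3(n+1) + 5)] · 4·5/9 → 20/9.
Hence the series converges for |x − 9| < 1/(20/9) = 9/20, so the radius of convergence is 9/20.
At x = 189/20: absolute convergence follows by limit comparison with Σ 1/n³.
At x = 171/20: absolute convergence follows by limit comparison with Σ 1/n³.

[171/20, 189/20]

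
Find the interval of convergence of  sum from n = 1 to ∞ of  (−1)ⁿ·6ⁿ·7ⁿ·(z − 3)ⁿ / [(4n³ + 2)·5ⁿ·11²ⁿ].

Ratio test: |a_{n+1}/a_n| = [(4n³ + 2)/(4(n+1)³ + 2)] · 6·7/(5·121) → 42/605 as n → ∞.
Thus R = 1/(42/605) = 605/42.
When z = 731/42, the series is dominated by a constant times Σ 1/n³, which converges (p = 3 > 1).
When z = -479/42, the terms are on the order of 1/n³, so the series converges absolutely by comparison with the p-series (p = 3 > 1).

[-479/42, 731/42]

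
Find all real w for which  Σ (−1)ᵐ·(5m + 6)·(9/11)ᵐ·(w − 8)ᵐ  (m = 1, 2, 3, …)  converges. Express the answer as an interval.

(61/9, 83/9)

By the ratio test, |a_{m+1}/a_m| = [(5(m+1) + 6)/(5m + 6)] · 9/11 → 9/11.
The series converges when 9/11 · |w − 8| < 1, giving R = 11/9.
Check w = 83/9: the m-th term does not approach 0; divergence by the term test.
When w = 61/9, the m-th term does not approach 0; divergence by the term test.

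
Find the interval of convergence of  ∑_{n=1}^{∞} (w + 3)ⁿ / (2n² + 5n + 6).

The ratio of consecutive coefficients is (2n² + 5n + 6)/(2(n+1)² + 5(n+1) + 6) → 1.
Hence R = 1.
Endpoint w = -2: absolute convergence follows by limit comparison with Σ 1/n².
Endpoint w = -4: absolute convergence follows by limit comparison with Σ 1/n².

[-4, -2]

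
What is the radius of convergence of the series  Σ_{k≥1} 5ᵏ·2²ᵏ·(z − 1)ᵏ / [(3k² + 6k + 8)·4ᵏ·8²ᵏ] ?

The ratio of consecutive coefficients is [(3k² + 6k + 8)/(3(k+1)² + 6(k+1) + 8)] · 5·4/(4·64) → 5/64.
Thus R = 1/(5/64) = 64/5.

R = 64/5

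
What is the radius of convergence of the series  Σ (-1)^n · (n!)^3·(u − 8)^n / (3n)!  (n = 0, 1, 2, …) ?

The ratio of consecutive coefficients is (n+1)³/[(3n+1)·(3n+2)·(3n+3)] → 1/27.
Convergence for |u − 8| · 1/27 < 1, i.e. |u − 8| < 27. So R = 27.

R = 27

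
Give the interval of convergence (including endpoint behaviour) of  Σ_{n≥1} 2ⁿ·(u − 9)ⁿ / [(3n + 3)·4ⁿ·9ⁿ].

[-9, 27)

Apply the ratio test: |a_{n+1}| / |a_n| = [(3n + 3)/(3(n+1) + 3)] · 2/(4·9), which tends to 1/18 as n → ∞.
The series converges when 1/18 · |u − 9| < 1, giving R = 18.
Endpoint u = 27: comparison with the harmonic series Σ 1/n shows the series diverges.
Endpoint u = -9: convergence follows from the alternating series test (terms decrease monotonically to 0).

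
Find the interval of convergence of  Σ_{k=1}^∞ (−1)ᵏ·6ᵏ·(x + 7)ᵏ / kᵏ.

By the Cauchy root test, |a_k|^(1/k) = 6/k → 0.
The limit is 0 for every x, so R = ∞.

(−∞, ∞)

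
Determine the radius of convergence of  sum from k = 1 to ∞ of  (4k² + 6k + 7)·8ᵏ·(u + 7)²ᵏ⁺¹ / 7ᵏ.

By the ratio test, |a_{k+1}/a_k| = [(4(k+1)² + 6(k+1) + 7)/(4k² + 6k + 7)] · 8/7 → 8/7.
Writing y = (u + 7)², the series in y has radius 7/8, so |u + 7| < √(7/8) and R = √14/4.

R = √14/4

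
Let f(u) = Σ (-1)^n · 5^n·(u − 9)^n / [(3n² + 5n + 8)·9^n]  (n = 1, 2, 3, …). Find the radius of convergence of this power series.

Apply the ratio test: |a_{n+1}| / |a_n| = [(3n² + 5n + 8)/(3(n+1)² + 5(n+1) + 8)] · 5/9, which tends to 5/9 as n → ∞.
The series converges when 5/9 · |u − 9| < 1, giving R = 9/5.

R = 9/5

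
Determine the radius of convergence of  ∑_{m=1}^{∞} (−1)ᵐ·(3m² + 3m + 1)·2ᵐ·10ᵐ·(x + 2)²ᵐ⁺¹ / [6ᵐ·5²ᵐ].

Apply the ratio test: |a_{m+1}| / |a_m| = [(3(m+1)² + 3(m+1) + 1)/(3m² + 3m + 1)] · 2·10/(6·25), which tends to 2/15 as m → ∞.
Successive powers of (x + 2) differ by 2, so the series converges when |x + 2|² · 2/15 < 1, i.e. |x + 2| < √(15/2). So R = √30/2.

R = √30/2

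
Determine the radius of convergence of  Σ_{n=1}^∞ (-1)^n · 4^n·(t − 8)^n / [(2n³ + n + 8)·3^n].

By the ratio test, |a_{n+1}/a_n| = [(2n³ + n + 8)/(2(n+1)³ + (n+1) + 8)] · 4/3 → 4/3.
Convergence for |t − 8| · 4/3 < 1, i.e. |t − 8| < 3/4. So R = 3/4.

R = 3/4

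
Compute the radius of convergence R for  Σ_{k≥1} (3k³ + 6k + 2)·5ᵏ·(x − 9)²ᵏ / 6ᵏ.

R = √30/5

The ratio of consecutive coefficients is [(3(k+1)³ + 6(k+1) + 2)/(3k³ + 6k + 2)] · 5/6 → 5/6.
Writing y = (x − 9)², the series in y has radius 6/5, so |x − 9| < √(6/5) and R = √30/5.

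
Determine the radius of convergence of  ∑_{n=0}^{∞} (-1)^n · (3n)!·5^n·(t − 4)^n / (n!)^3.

R = 1/135

Ratio test: |a_{n+1}/a_n| = (3n+1)·(3n+2)·(3n+3)/(n+1)³ · 5 → 135 as n → ∞.
Hence the series converges for |t − 4| < 1/(135) = 1/135, so the radius of convergence is 1/135.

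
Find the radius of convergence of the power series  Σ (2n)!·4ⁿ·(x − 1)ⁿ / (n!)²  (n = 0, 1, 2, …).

R = 1/16

Apply the ratio test: |a_{n+1}| / |a_n| = (2n+1)·(2n+2)/(n+1)² · 4, which tends to 16 as n → ∞.
Convergence for |x − 1| · 16 < 1, i.e. |x − 1| < 1/16. So R = 1/16.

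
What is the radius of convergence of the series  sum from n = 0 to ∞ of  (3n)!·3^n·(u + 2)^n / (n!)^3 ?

Apply the ratio test: |a_{n+1}| / |a_n| = (3n+1)·(3n+2)·(3n+3)/(n+1)³ · 3, which tends to 81 as n → ∞.
The series converges when 81 · |u + 2| < 1, giving R = 1/81.

R = 1/81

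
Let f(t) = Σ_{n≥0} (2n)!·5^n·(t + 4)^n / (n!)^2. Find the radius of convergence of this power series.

R = 1/20

Apply the ratio test: |a_{n+1}| / |a_n| = (2n+1)·(2n+2)/(n+1)² · 5, which tends to 20 as n → ∞.
Hence the series converges for |t + 4| < 1/(20) = 1/20, so the radius of convergence is 1/20.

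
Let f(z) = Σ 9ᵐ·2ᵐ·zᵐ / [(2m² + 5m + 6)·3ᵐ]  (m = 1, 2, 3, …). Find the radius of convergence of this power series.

By the ratio test, |a_{m+1}/a_m| = [(2m² + 5m + 6)/(2(m+1)² + 5(m+1) + 6)] · 9·2/3 → 6.
Convergence for |z| · 6 < 1, i.e. |z| < 1/6. So R = 1/6.

R = 1/6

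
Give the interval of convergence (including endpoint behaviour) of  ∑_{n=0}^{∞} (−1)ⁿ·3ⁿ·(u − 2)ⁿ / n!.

By the ratio test, |a_{n+1}/a_n| = 3 · 1/(n+1) → 0.
The ratio tends to 0 regardless of u, hence R = ∞.

(−∞, ∞)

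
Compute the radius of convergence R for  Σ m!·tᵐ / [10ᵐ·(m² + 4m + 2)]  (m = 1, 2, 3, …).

R = 0

Ratio test: |a_{m+1}/a_m| = (m+1) · 1/10 · (m² + 4m + 2)/((m+1)² + 4(m+1) + 2) → ∞ as m → ∞.
The ratio grows without bound, so the series diverges whenever t ≠ 0; it converges only at t = 0. R = 0.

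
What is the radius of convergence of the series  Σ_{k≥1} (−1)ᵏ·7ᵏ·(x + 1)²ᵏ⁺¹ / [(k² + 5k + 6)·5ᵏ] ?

R = √35/7

By the ratio test, |a_{k+1}/a_k| = [(k² + 5k + 6)/((k+1)² + 5(k+1) + 6)] · 7/5 → 7/5.
Since the exponent of (x + 1) increases by 2 each term, convergence requires |x + 1|² < 5/7, hence R = √35/7.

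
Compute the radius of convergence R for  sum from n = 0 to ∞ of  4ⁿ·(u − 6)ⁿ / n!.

The ratio of consecutive coefficients is 4 · 1/(n+1) → 0.
Since the limit is 0 < 1 for every u, the series converges on all of ℝ and R = ∞.

R = ∞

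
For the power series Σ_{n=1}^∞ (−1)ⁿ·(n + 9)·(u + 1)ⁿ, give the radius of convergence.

R = 1

The ratio of consecutive coefficients is ((n+1) + 9)/(n + 9) → 1.
Convergence for |u + 1| < 1, so R = 1.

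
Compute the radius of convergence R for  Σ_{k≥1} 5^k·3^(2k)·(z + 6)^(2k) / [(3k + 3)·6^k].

Ratio test: |a_{k+1}/a_k| = [(3k + 3)/(3(k+1) + 3)] · 5·9/6 → 15/2 as k → ∞.
Writing y = (z + 6)², the series in y has radius 2/15, so |z + 6| < √(2/15) and R = √30/15.

R = √30/15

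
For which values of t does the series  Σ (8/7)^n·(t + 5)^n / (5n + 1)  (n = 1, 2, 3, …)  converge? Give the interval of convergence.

The ratio of consecutive coefficients is [(5n + 1)/(5(n+1) + 1)] · 8/7 → 8/7.
The series converges when 8/7 · |t + 5| < 1, giving R = 7/8.
When t = -33/8, the terms behave like c/n; limit comparison with the harmonic series gives divergence.
At t = -47/8: the terms alternate in sign and decrease monotonically to 0 in absolute value (size ~ c/n), so the alternating series test gives convergence.

[-47/8, -33/8)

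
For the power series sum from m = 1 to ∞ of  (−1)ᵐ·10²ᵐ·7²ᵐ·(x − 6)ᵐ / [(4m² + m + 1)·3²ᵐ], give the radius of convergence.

R = 9/4900

By the ratio test, |a_{m+1}/a_m| = [(4m² + m + 1)/(4(m+1)² + (m+1) + 1)] · 100·49/9 → 4900/9.
Convergence for |x − 6| · 4900/9 < 1, i.e. |x − 6| < 9/4900. So R = 9/4900.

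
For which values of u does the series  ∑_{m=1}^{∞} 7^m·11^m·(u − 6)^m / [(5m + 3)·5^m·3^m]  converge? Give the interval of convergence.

Ratio test: |a_{m+1}/a_m| = [(5m + 3)/(5(m+1) + 3)] · 7·11/(5·3) → 77/15 as m → ∞.
The series converges when 77/15 · |u − 6| < 1, giving R = 15/77.
Check u = 477/77: comparison with the harmonic series Σ 1/m shows the series diverges.
When u = 447/77, the terms alternate in sign and decrease monotonically to 0 in absolute value (size ~ c/m), so the alternating series test gives convergence.

[447/77, 477/77)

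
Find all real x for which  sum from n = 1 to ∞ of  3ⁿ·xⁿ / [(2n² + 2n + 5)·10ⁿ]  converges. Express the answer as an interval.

Apply the ratio test: |a_{n+1}| / |a_n| = [(2n² + 2n + 5)/(2(n+1)² + 2(n+1) + 5)] · 3/10, which tends to 3/10 as n → ∞.
Thus R = 1/(3/10) = 10/3.
When x = 10/3, the terms are on the order of 1/n², so the series converges absolutely by comparison with the p-series (p = 2 > 1).
When x = -10/3, absolute convergence follows by limit comparison with Σ 1/n².

[-10/3, 10/3]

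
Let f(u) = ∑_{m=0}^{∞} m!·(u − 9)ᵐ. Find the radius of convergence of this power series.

R = 0

Ratio test: |a_{m+1}/a_m| = (m+1) → ∞ as m → ∞.
The ratio grows without bound, so the series diverges whenever (u − 9) ≠ 0; it converges only at u = 9. R = 0.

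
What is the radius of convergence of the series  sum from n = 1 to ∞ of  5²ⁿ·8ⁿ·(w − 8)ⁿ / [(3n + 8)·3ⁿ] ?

R = 3/200

The ratio of consecutive coefficients is [(3n + 8)/(3(n+1) + 8)] · 25·8/3 → 200/3.
Hence the series converges for |w − 8| < 1/(200/3) = 3/200, so the radius of convergence is 3/200.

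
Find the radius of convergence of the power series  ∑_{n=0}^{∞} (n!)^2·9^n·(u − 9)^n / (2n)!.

Ratio test: |a_{n+1}/a_n| = (n+1)²/[(2n+1)·(2n+2)] · 9 → 9/4 as n → ∞.
Convergence for |u − 9| · 9/4 < 1, i.e. |u − 9| < 4/9. So R = 4/9.

R = 4/9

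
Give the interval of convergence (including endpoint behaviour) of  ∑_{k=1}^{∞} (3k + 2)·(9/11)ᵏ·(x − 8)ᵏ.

Ratio test: |a_{k+1}/a_k| = [(3(k+1) + 2)/(3k + 2)] · 9/11 → 9/11 as k → ∞.
Thus R = 1/(9/11) = 11/9.
When x = 83/9, the k-th term does not approach 0; divergence by the term test.
When x = 61/9, the k-th term does not approach 0; divergence by the term test.

(61/9, 83/9)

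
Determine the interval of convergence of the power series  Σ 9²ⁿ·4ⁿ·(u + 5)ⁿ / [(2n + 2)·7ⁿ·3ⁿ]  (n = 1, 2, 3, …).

By the ratio test, |a_{n+1}/a_n| = [(2n + 2)/(2(n+1) + 2)] · 81·4/(7·3) → 108/7.
Hence the series converges for |u + 5| < 1/(108/7) = 7/108, so the radius of convergence is 7/108.
When u = -533/108, the terms are asymptotic to a nonzero constant times 1/n, so the series diverges by limit comparison with Σ 1/n.
Endpoint u = -547/108: an alternating series whose terms decrease to 0 in absolute value, so it converges by the Leibniz criterion.

[-547/108, -533/108)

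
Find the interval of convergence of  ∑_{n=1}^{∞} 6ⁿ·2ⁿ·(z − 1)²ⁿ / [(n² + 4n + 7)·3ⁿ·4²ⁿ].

The ratio of consecutive coefficients is [(n² + 4n + 7)/((n+1)² + 4(n+1) + 7)] · 6·2/(3·16) → 1/4.
Successive powers of (z − 1) differ by 2, so the series converges when |z − 1|² · 1/4 < 1, i.e. |z − 1| < √(4) = 2. So R = 2.
When z = 3, the series is dominated by a constant times Σ 1/n², which converges (p = 2 > 1).
At z = -1: absolute convergence follows by limit comparison with Σ 1/n².

[-1, 3]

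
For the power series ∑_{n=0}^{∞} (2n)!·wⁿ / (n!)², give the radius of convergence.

R = 1/4

Apply the ratio test: |a_{n+1}| / |a_n| = (2n+1)·(2n+2)/(n+1)², which tends to 4 as n → ∞.
Convergence for |w| · 4 < 1, i.e. |w| < 1/4. So R = 1/4.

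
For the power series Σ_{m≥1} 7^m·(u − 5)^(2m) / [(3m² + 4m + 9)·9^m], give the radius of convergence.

By the ratio test, |a_{m+1}/a_m| = [(3m² + 4m + 9)/(3(m+1)² + 4(m+1) + 9)] · 7/9 → 7/9.
Writing y = (u − 5)², the series in y has radius 9/7, so |u − 5| < √(9/7) and R = 3√7/7.

R = 3√7/7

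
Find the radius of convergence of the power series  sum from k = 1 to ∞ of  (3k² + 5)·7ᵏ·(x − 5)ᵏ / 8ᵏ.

The ratio of consecutive coefficients is [(3(k+1)² + 5)/(3k² + 5)] · 7/8 → 7/8.
Convergence for |x − 5| · 7/8 < 1, i.e. |x − 5| < 8/7. So R = 8/7.

R = 8/7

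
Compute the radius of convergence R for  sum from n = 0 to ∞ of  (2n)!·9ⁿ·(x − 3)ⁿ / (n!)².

R = 1/36

By the ratio test, |a_{n+1}/a_n| = (2n+1)·(2n+2)/(n+1)² · 9 → 36.
Thus R = 1/(36) = 1/36.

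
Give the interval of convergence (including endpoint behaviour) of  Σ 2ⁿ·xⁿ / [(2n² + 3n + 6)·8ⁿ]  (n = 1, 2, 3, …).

[-4, 4]

By the ratio test, |a_{n+1}/a_n| = [(2n² + 3n + 6)/(2(n+1)² + 3(n+1) + 6)] · 2/8 → 1/4.
The series converges when 1/4 · |x| < 1, giving R = 4.
Check x = 4: absolute convergence follows by limit comparison with Σ 1/n².
When x = -4, the series is dominated by a constant times Σ 1/n², which converges (p = 2 > 1).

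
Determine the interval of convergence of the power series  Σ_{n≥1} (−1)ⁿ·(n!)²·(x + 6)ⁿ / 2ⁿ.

{-6}

Apply the ratio test: |a_{n+1}| / |a_n| = (n+1)² · 1/2, which tends to ∞ as n → ∞.
The ratio grows without bound, so the series diverges whenever (x + 6) ≠ 0; it converges only at x = -6. R = 0.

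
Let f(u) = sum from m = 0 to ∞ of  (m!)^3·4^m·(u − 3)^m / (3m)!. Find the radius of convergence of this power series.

Ratio test: |a_{m+1}/a_m| = (m+1)³/[(3m+1)·(3m+2)·(3m+3)] · 4 → 4/27 as m → ∞.
Hence the series converges for |u − 3| < 1/(4/27) = 27/4, so the radius of convergence is 27/4.

R = 27/4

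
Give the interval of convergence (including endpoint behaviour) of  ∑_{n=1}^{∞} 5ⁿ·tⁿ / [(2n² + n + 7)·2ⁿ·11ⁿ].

Ratio test: |a_{n+1}/a_n| = [(2n² + n + 7)/(2(n+1)² + (n+1) + 7)] · 5/(2·11) → 5/22 as n → ∞.
The series converges when 5/22 · |t| < 1, giving R = 22/5.
Endpoint t = 22/5: the series is dominated by a constant times Σ 1/n², which converges (p = 2 > 1).
At t = -22/5: absolute convergence follows by limit comparison with Σ 1/n².

[-22/5, 22/5]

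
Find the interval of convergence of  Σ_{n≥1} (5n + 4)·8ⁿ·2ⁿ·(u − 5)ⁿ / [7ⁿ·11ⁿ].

Apply the ratio test: |a_{n+1}| / |a_n| = [(5(n+1) + 4)/(5n + 4)] · 8·2/(7·11), which tends to 16/77 as n → ∞.
Hence the series converges for |u − 5| < 1/(16/77) = 77/16, so the radius of convergence is 77/16.
When u = 157/16, the terms have absolute value of order n, which does not tend to 0, so the series diverges by the divergence test.
At u = 3/16: the n-th term does not approach 0; divergence by the term test.

(3/16, 157/16)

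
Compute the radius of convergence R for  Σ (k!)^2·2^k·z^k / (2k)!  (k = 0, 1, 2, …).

R = 2

Ratio test: |a_{k+1}/a_k| = (k+1)²/[(2k+1)·(2k+2)] · 2 → 1/2 as k → ∞.
The series converges when 1/2 · |z| < 1, giving R = 2.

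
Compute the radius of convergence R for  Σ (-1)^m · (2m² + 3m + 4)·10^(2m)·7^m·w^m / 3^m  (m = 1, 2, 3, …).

The ratio of consecutive coefficients is [(2(m+1)² + 3(m+1) + 4)/(2m² + 3m + 4)] · 100·7/3 → 700/3.
The series converges when 700/3 · |w| < 1, giving R = 3/700.

R = 3/700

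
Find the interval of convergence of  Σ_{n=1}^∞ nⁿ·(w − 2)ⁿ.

By the Cauchy root test, |a_n|^(1/n) = n → ∞.
The root grows without bound, so R = 0 (convergence only at w = 2).

{2}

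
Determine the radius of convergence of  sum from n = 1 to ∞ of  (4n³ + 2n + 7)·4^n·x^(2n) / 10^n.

R = √10/2

Ratio test: |a_{n+1}/a_n| = [(4(n+1)³ + 2(n+1) + 7)/(4n³ + 2n + 7)] · 4/10 → 2/5 as n → ∞.
Successive powers of x differ by 2, so the series converges when |x|² · 2/5 < 1, i.e. |x| < √(5/2). So R = √10/2.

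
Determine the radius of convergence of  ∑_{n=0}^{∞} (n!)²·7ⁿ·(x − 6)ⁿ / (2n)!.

R = 4/7

Ratio test: |a_{n+1}/a_n| = (n+1)²/[(2n+1)·(2n+2)] · 7 → 7/4 as n → ∞.
Hence the series converges for |x − 6| < 1/(7/4) = 4/7, so the radius of convergence is 4/7.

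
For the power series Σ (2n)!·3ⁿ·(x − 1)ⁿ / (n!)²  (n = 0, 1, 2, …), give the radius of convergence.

R = 1/12

The ratio of consecutive coefficients is (2n+1)·(2n+2)/(n+1)² · 3 → 12.
Thus R = 1/(12) = 1/12.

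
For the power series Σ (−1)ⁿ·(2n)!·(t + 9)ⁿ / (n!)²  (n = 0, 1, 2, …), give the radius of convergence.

Ratio test: |a_{n+1}/a_n| = (2n+1)·(2n+2)/(n+1)² → 4 as n → ∞.
Thus R = 1/(4) = 1/4.

R = 1/4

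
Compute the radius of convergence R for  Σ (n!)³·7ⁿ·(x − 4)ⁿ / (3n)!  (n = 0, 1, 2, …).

R = 27/7

By the ratio test, |a_{n+1}/a_n| = (n+1)³/[(3n+1)·(3n+2)·(3n+3)] · 7 → 7/27.
Convergence for |x − 4| · 7/27 < 1, i.e. |x − 4| < 27/7. So R = 27/7.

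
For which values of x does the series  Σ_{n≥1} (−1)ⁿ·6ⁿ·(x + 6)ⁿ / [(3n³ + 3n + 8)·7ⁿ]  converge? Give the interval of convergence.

By the ratio test, |a_{n+1}/a_n| = [(3n³ + 3n + 8)/(3(n+1)³ + 3(n+1) + 8)] · 6/7 → 6/7.
Convergence for |x + 6| · 6/7 < 1, i.e. |x + 6| < 7/6. So R = 7/6.
Endpoint x = -29/6: the terms are on the order of 1/n³, so the series converges absolutely by comparison with the p-series (p = 3 > 1).
At x = -43/6: absolute convergence follows by limit comparison with Σ 1/n³.

[-43/6, -29/6]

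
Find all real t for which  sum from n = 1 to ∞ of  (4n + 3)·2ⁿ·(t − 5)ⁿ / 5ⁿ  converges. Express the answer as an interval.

(5/2, 15/2)

The ratio of consecutive coefficients is [(4(n+1) + 3)/(4n + 3)] · 2/5 → 2/5.
The series converges when 2/5 · |t − 5| < 1, giving R = 5/2.
At t = 15/2: the n-th term does not approach 0; divergence by the term test.
When t = 5/2, the n-th term does not approach 0; divergence by the term test.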